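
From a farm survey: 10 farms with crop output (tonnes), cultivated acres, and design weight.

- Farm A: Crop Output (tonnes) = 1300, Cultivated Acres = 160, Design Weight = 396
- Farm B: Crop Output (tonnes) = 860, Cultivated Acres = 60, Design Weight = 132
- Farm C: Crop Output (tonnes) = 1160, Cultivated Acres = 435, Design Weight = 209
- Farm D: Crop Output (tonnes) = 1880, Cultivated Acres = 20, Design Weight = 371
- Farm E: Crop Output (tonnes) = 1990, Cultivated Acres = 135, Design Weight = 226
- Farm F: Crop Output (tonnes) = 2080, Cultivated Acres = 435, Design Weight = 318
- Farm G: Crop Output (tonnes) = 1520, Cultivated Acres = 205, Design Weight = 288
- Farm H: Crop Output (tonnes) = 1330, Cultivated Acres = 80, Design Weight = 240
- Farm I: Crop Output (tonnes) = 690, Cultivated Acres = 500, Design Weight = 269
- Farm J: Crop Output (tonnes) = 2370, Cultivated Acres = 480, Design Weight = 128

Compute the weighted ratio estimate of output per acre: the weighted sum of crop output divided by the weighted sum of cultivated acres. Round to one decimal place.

6.4

Σ wᵢ·y = 1300×396 + 860×132 + 1160×209 + 1880×371 + 1990×226 + 2080×318 + 1520×288 + 1330×240 + 690×269 + 2370×128
  = 514800 + 113520 + 242440 + 697480 + 449740 + 661440 + 437760 + 319200 + 185610 + 303360 = 3925350
Σ wᵢ·x = 160×396 + 60×132 + 435×209 + 20×371 + 135×226 + 435×318 + 205×288 + 80×240 + 500×269 + 480×128
  = 63360 + 7920 + 90915 + 7420 + 30510 + 138330 + 59040 + 19200 + 134500 + 61440 = 612635
Ratio = 3925350 / 612635 = 6.4073225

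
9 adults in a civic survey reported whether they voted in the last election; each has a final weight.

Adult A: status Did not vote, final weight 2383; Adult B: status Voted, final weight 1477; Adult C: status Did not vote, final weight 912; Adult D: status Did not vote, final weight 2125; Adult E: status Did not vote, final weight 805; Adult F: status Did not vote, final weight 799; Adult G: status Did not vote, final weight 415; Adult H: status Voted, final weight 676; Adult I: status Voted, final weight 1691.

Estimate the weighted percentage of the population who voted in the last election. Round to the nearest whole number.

Sum of weights for 'Voted' = 1477 + 676 + 1691 = 3844
Total weight = 2383 + 1477 + 912 + 2125 + 805 + 799 + 415 + 676 + 1691 = 11283
Weighted proportion = 3844 / 11283 = 0.34068953 → 34.068953%

34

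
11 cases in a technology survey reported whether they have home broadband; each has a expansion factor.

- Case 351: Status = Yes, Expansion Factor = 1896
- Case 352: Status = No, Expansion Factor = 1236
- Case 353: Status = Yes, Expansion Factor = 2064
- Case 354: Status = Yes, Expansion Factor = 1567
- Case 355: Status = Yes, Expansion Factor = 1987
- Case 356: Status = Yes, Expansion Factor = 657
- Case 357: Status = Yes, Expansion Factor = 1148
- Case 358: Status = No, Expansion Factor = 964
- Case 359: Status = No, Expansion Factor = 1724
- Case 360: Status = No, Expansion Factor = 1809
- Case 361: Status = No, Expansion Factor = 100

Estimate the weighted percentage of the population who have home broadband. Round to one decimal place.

61.5

Sum of weights for 'Yes' = 1896 + 2064 + 1567 + 1987 + 657 + 1148 = 9319
Total weight = 1896 + 1236 + 2064 + 1567 + 1987 + 657 + 1148 + 964 + 1724 + 1809 + 100 = 15152
Weighted proportion = 9319 / 15152 = 0.61503432 → 61.503432%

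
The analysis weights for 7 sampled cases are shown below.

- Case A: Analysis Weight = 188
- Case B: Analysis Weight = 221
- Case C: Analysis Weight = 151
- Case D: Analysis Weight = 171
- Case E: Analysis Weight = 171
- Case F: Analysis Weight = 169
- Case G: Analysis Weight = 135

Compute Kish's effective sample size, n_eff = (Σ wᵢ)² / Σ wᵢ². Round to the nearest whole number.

Σ wᵢ = 188 + 221 + 151 + 171 + 171 + 169 + 135 = 1206
Σ wᵢ² = 35344 + 48841 + 22801 + 29241 + 29241 + 28561 + 18225 = 212254
n_eff = 1206² / 212254 = 1454436 / 212254 = 6.8523373

7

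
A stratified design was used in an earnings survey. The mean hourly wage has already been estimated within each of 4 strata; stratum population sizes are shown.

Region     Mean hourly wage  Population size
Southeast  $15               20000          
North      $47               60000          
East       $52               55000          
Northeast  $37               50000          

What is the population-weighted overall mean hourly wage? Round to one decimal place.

Σ Nₕ·x̄ₕ = 15×20000 + 47×60000 + 52×55000 + 37×50000
  = 300000 + 2820000 + 2860000 + 1850000 = 7830000
Σ Nₕ = 20000 + 60000 + 55000 + 50000 = 185000
Overall mean = 7830000 / 185000 = 42.324324

42.3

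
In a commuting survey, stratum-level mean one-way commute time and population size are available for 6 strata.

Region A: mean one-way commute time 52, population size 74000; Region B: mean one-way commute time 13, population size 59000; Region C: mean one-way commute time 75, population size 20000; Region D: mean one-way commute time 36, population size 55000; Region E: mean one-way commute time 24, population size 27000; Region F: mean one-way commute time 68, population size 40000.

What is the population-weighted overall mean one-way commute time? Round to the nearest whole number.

Σ Nₕ·x̄ₕ = 52×74000 + 13×59000 + 75×20000 + 36×55000 + 24×27000 + 68×40000
  = 11463000
Σ Nₕ = 74000 + 59000 + 20000 + 55000 + 27000 + 40000 = 275000
Overall mean = 11463000 / 275000 = 41.683636

42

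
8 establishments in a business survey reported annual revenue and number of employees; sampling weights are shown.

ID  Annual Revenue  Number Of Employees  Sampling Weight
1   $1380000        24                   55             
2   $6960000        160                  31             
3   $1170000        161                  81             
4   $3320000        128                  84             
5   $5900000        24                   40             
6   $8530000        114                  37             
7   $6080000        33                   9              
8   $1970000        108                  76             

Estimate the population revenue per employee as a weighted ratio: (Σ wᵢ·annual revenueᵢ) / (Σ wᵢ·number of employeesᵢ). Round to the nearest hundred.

32500

Σ wᵢ·y = 1380000×55 + 6960000×31 + 1170000×81 + 3320000×84 + 5900000×40 + 8530000×37 + 6080000×9 + 1970000×76
  = 75900000 + 215760000 + 94770000 + 278880000 + 236000000 + 315610000 + 54720000 + 149720000 = 1421360000
Σ wᵢ·x = 24×55 + 160×31 + 161×81 + 128×84 + 24×40 + 114×37 + 33×9 + 108×76
  = 1320 + 4960 + 13041 + 10752 + 960 + 4218 + 297 + 8208 = 43756
Ratio = 1421360000 / 43756 = 32483.774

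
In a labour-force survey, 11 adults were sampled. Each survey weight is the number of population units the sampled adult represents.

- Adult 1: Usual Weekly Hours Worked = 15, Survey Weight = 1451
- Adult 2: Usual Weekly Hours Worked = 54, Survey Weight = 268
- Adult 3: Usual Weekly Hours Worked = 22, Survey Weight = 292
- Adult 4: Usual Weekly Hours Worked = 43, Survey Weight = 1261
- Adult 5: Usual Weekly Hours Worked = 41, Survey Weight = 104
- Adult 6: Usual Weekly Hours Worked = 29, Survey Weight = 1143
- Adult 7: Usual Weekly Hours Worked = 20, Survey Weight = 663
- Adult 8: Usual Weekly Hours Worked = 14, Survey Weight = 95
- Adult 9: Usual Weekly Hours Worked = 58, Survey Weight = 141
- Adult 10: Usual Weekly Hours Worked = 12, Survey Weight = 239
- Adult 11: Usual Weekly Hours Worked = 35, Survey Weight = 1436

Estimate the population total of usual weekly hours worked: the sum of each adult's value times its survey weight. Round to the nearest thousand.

Weighted total = 15×1451 + 54×268 + 22×292 + 43×1261 + 41×104 + 29×1143 + 20×663 + 14×95 + 58×141 + 12×239 + 35×1436
  = 21765 + 14472 + 6424 + 54223 + 4264 + 33147 + 13260 + 1330 + 8178 + 2868 + 50260 = 210191

210000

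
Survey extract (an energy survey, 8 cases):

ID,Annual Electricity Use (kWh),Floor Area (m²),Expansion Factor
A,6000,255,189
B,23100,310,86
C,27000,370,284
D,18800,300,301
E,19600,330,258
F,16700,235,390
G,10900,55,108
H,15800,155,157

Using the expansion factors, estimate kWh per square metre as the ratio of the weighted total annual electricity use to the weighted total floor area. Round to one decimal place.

Σ wᵢ·y = 31675000
Σ wᵢ·x = 255×189 + 310×86 + 370×284 + 300×301 + 330×258 + 235×390 + 55×108 + 155×157
  = 48195 + 26660 + 105080 + 90300 + 85140 + 91650 + 5940 + 24335 = 477300
Ratio = 31675000 / 477300 = 66.362875

66.4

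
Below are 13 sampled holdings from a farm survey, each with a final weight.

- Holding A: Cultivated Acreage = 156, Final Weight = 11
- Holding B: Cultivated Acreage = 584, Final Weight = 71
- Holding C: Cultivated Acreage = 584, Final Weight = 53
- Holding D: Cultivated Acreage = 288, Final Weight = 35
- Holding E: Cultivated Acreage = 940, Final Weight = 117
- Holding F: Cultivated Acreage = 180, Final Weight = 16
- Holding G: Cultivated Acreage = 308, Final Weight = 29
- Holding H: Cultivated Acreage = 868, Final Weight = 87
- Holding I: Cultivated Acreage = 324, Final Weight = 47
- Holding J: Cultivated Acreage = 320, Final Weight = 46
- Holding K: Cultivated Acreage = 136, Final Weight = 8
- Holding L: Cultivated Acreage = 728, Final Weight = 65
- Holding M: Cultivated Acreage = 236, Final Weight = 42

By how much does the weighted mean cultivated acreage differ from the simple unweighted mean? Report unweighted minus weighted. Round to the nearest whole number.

Unweighted sum = 5652
Unweighted mean = 5652 / 13 = 434.76923
Weighted sum = 369788
Sum of weights = 627
Weighted mean = 369788 / 627 = 589.77352
Difference (unweighted minus weighted) = -155.00429

-155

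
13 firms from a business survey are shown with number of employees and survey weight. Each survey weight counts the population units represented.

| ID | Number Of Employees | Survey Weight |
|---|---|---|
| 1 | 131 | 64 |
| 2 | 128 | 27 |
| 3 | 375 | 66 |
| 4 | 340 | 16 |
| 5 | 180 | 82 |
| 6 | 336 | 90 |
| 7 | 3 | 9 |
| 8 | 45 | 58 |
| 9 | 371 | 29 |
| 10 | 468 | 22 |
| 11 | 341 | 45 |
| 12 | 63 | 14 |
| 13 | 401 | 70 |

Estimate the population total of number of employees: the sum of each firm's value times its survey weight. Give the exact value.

Weighted total = 155019

155019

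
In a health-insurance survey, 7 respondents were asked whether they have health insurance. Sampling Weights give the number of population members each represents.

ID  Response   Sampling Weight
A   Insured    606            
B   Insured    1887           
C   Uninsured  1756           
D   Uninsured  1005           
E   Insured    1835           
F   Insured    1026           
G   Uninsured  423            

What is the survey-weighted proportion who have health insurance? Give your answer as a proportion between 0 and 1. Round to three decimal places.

0.627

Sum of weights for 'Insured' = 606 + 1887 + 1835 + 1026 = 5354
Total weight = 606 + 1887 + 1756 + 1005 + 1835 + 1026 + 423 = 8538
Weighted proportion = 5354 / 8538 = 0.62707894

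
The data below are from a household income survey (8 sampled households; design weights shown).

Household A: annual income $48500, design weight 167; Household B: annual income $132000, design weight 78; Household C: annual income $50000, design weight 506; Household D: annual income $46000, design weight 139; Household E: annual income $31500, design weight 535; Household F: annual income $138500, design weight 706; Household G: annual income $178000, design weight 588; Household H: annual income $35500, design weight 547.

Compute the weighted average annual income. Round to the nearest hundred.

88400

Weighted sum = 48500×167 + 132000×78 + 50000×506 + 46000×139 + 31500×535 + 138500×706 + 178000×588 + 35500×547
  = 8099500 + 10296000 + 25300000 + 6394000 + 16852500 + 97781000 + 104664000 + 19418500 = 288805500
Sum of weights = 167 + 78 + 506 + 139 + 535 + 706 + 588 + 547 = 3266
Weighted mean = 288805500 / 3266 = 88427.893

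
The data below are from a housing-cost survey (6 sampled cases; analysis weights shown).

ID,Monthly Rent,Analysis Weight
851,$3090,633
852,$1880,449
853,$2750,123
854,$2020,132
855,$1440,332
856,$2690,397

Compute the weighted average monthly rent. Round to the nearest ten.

Weighted sum = 3090×633 + 1880×449 + 2750×123 + 2020×132 + 1440×332 + 2690×397
  = 1955970 + 844120 + 338250 + 266640 + 478080 + 1067930 = 4950990
Sum of weights = 633 + 449 + 123 + 132 + 332 + 397 = 2066
Weighted mean = 4950990 / 2066 = 2396.4134

2400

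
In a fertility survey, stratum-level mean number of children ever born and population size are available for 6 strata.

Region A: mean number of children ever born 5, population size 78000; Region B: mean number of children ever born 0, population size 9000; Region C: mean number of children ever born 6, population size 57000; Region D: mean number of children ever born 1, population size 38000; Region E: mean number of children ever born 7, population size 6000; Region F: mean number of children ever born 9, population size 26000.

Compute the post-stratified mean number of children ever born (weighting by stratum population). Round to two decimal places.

Σ Nₕ·x̄ₕ = 5×78000 + 0×9000 + 6×57000 + 1×38000 + 7×6000 + 9×26000
  = 390000 + 0 + 342000 + 38000 + 42000 + 234000 = 1046000
Σ Nₕ = 78000 + 9000 + 57000 + 38000 + 6000 + 26000 = 214000
Overall mean = 1046000 / 214000 = 4.8878505

4.89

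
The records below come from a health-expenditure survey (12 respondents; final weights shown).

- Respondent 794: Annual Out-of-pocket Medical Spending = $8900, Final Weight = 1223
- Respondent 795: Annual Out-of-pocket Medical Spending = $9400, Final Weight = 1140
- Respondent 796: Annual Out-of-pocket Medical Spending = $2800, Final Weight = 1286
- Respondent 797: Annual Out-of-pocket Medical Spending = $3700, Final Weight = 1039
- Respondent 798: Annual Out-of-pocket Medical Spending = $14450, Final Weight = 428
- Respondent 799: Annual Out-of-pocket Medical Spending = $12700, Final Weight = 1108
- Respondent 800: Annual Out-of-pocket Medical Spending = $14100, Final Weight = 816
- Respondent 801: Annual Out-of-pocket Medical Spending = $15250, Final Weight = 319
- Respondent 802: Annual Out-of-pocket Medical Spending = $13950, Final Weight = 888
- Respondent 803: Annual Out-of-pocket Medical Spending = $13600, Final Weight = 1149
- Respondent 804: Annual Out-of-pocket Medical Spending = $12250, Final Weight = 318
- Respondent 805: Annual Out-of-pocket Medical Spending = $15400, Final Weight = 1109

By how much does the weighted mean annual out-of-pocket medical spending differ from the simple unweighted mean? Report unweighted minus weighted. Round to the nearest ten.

780

Unweighted sum = 8900 + 9400 + 2800 + 3700 + 14450 + 12700 + 14100 + 15250 + 13950 + 13600 + 12250 + 15400 = 136500
Unweighted mean = 136500 / 12 = 11375
Weighted sum = 8900×1223 + 9400×1140 + 2800×1286 + 3700×1039 + 14450×428 + 12700×1108 + 14100×816 + 15250×319 + 13950×888 + 13600×1149 + 12250×318 + 15400×1109
  = 10884700 + 10716000 + 3600800 + 3844300 + 6184600 + 14071600 + 11505600 + 4864750 + 12387600 + 15626400 + 3895500 + 17078600 = 114660450
Sum of weights = 1223 + 1140 + 1286 + 1039 + 428 + 1108 + 816 + 319 + 888 + 1149 + 318 + 1109 = 10823
Weighted mean = 114660450 / 10823 = 10594.147
Difference (unweighted minus weighted) = 780.85328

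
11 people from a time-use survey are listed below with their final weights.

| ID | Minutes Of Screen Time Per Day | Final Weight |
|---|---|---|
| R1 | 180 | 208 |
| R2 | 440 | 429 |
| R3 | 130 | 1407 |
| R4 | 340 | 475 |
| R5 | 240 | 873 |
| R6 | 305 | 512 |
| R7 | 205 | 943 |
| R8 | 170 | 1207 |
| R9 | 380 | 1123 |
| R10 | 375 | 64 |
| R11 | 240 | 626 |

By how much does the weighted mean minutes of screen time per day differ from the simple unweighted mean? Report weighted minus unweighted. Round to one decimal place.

Unweighted sum = 180 + 440 + 130 + 340 + 240 + 305 + 205 + 170 + 380 + 375 + 240 = 3005
Unweighted mean = 3005 / 11 = 273.18182
Weighted sum = 180×208 + 440×429 + 130×1407 + 340×475 + 240×873 + 305×512 + 205×943 + 170×1207 + 380×1123 + 375×64 + 240×626
  = 1935775
Sum of weights = 208 + 429 + 1407 + 475 + 873 + 512 + 943 + 1207 + 1123 + 64 + 626 = 7867
Weighted mean = 1935775 / 7867 = 246.06267
Difference (weighted minus unweighted) = -27.119151

-27.1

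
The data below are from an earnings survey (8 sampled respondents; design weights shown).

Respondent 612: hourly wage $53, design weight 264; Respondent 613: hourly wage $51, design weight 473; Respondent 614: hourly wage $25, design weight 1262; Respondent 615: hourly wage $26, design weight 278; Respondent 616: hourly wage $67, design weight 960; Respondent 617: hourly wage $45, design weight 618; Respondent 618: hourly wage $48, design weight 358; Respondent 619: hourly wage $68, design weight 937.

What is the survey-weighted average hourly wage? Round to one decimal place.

48.5

Weighted sum = 249923
Sum of weights = 264 + 473 + 1262 + 278 + 960 + 618 + 358 + 937 = 5150
Weighted mean = 249923 / 5150 = 48.528738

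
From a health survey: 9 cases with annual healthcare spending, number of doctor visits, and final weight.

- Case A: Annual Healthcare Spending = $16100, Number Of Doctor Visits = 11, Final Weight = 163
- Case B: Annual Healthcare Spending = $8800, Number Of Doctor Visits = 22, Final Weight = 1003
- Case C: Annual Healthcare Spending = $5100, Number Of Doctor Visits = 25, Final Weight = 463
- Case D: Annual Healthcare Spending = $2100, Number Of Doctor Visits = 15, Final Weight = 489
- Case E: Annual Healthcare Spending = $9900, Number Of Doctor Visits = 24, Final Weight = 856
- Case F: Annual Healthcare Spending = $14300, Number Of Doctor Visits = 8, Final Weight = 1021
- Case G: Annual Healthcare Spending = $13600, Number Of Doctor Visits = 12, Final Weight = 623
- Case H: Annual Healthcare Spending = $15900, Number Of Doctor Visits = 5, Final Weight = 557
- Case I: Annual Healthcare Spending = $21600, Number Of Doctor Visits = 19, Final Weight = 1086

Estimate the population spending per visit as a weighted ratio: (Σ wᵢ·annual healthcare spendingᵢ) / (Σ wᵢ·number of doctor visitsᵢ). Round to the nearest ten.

Σ wᵢ·y = 78700300
Σ wᵢ·x = 11×163 + 22×1003 + 25×463 + 15×489 + 24×856 + 8×1021 + 12×623 + 5×557 + 19×1086
  = 1793 + 22066 + 11575 + 7335 + 20544 + 8168 + 7476 + 2785 + 20634 = 102376
Ratio = 78700300 / 102376 = 768.73779

770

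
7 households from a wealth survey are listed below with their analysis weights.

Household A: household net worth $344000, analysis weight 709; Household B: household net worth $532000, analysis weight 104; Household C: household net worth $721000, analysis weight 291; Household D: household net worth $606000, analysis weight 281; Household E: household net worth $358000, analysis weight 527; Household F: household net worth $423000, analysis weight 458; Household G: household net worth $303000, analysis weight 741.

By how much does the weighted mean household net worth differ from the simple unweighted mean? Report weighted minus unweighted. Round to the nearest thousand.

-56000

Unweighted sum = 344000 + 532000 + 721000 + 606000 + 358000 + 423000 + 303000 = 3287000
Unweighted mean = 3287000 / 7 = 469571.43
Weighted sum = 344000×709 + 532000×104 + 721000×291 + 606000×281 + 358000×527 + 423000×458 + 303000×741
  = 243896000 + 55328000 + 209811000 + 170286000 + 188666000 + 193734000 + 224523000 = 1286244000
Sum of weights = 709 + 104 + 291 + 281 + 527 + 458 + 741 = 3111
Weighted mean = 1286244000 / 3111 = 413450.34
Difference (weighted minus unweighted) = -56121.091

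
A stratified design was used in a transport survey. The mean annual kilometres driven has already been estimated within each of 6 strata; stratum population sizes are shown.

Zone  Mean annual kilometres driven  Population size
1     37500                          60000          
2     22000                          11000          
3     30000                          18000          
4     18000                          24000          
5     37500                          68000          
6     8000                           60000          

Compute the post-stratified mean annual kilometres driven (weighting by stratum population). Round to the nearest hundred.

Σ Nₕ·x̄ₕ = 37500×60000 + 22000×11000 + 30000×18000 + 18000×24000 + 37500×68000 + 8000×60000
  = 6494000000
Σ Nₕ = 241000
Overall mean = 6494000000 / 241000 = 26946.058

26900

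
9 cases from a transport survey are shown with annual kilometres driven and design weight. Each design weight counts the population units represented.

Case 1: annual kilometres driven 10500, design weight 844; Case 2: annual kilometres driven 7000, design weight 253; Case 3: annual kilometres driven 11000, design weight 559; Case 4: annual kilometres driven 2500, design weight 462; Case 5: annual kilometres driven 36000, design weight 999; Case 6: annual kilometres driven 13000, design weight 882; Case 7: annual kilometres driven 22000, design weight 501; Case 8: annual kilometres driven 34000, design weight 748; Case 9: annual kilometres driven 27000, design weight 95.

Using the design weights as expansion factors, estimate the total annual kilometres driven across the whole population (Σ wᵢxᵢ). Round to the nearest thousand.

Weighted total = 104386000

104386000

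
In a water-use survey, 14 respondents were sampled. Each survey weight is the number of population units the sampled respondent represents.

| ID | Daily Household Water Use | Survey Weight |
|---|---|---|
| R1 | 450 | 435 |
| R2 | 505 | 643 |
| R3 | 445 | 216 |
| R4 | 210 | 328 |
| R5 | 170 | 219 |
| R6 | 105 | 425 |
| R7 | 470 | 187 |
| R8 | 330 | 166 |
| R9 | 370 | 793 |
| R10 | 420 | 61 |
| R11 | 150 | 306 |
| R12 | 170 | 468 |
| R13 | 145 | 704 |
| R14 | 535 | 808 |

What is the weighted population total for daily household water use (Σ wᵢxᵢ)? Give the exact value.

Weighted total = 1888840

1888840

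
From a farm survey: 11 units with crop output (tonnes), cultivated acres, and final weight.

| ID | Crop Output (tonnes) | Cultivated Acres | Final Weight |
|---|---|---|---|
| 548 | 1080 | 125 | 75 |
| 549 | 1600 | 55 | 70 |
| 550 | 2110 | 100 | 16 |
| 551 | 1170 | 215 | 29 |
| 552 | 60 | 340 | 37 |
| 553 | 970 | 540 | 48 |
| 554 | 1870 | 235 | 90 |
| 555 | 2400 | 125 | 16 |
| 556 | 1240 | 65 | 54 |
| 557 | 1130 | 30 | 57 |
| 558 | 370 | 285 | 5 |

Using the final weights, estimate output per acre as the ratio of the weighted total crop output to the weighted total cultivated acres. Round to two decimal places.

Σ wᵢ·y = 1080×75 + 1600×70 + 2110×16 + 1170×29 + 60×37 + 970×48 + 1870×90 + 2400×16 + 1240×54 + 1130×57 + 370×5
  = 81000 + 112000 + 33760 + 33930 + 2220 + 46560 + 168300 + 38400 + 66960 + 64410 + 1850 = 649390
Σ wᵢ·x = 89355
Ratio = 649390 / 89355 = 7.2675284

7.27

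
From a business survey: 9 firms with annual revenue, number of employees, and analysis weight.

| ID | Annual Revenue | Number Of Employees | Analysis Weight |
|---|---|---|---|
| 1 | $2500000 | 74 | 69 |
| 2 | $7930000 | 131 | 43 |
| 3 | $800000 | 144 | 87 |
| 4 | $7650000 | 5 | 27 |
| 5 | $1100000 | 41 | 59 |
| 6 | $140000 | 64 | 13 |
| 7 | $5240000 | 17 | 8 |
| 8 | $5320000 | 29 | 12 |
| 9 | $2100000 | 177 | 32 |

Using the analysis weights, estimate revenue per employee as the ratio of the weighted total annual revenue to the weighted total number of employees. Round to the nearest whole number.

31381

Σ wᵢ·y = 1029320000
Σ wᵢ·x = 74×69 + 131×43 + 144×87 + 5×27 + 41×59 + 64×13 + 17×8 + 29×12 + 177×32
  = 5106 + 5633 + 12528 + 135 + 2419 + 832 + 136 + 348 + 5664 = 32801
Ratio = 1029320000 / 32801 = 31380.751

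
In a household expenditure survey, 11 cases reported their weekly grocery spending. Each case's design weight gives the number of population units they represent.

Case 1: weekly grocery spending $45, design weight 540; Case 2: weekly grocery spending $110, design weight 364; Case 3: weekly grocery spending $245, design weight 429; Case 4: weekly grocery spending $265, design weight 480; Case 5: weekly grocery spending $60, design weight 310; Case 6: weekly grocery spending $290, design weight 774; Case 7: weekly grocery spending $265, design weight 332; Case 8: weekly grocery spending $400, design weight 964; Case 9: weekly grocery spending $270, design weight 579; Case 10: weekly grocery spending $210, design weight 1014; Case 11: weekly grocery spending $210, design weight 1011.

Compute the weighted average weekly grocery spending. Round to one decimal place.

234.6

Weighted sum = 45×540 + 110×364 + 245×429 + 265×480 + 60×310 + 290×774 + 265×332 + 400×964 + 270×579 + 210×1014 + 210×1011
  = 24300 + 40040 + 105105 + 127200 + 18600 + 224460 + 87980 + 385600 + 156330 + 212940 + 212310 = 1594865
Sum of weights = 6797
Weighted mean = 1594865 / 6797 = 234.64249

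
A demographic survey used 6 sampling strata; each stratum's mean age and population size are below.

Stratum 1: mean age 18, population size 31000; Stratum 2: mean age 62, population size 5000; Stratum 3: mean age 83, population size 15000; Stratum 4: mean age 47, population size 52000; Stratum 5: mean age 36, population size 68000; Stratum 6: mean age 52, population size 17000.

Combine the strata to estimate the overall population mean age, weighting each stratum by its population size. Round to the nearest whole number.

42

Σ Nₕ·x̄ₕ = 18×31000 + 62×5000 + 83×15000 + 47×52000 + 36×68000 + 52×17000
  = 558000 + 310000 + 1245000 + 2444000 + 2448000 + 884000 = 7889000
Σ Nₕ = 188000
Overall mean = 7889000 / 188000 = 41.962766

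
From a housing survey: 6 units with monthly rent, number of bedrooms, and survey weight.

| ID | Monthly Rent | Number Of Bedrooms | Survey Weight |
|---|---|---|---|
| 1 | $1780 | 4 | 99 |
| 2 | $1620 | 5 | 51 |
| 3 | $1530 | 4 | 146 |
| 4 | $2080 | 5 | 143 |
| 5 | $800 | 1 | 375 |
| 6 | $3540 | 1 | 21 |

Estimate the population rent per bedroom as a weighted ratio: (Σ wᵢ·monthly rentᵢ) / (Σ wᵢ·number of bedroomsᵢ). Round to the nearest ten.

490

Σ wᵢ·y = 1780×99 + 1620×51 + 1530×146 + 2080×143 + 800×375 + 3540×21
  = 176220 + 82620 + 223380 + 297440 + 300000 + 74340 = 1154000
Σ wᵢ·x = 2346
Ratio = 1154000 / 2346 = 491.90111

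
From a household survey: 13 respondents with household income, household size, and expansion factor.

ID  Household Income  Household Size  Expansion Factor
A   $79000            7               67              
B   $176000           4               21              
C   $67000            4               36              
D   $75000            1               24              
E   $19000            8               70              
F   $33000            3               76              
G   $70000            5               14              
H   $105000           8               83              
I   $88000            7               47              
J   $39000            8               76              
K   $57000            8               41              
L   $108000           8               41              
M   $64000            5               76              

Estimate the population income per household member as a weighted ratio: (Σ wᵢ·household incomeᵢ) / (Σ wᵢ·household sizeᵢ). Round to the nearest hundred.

Σ wᵢ·y = 45463000
Σ wᵢ·x = 4216
Ratio = 45463000 / 4216 = 10783.444

10800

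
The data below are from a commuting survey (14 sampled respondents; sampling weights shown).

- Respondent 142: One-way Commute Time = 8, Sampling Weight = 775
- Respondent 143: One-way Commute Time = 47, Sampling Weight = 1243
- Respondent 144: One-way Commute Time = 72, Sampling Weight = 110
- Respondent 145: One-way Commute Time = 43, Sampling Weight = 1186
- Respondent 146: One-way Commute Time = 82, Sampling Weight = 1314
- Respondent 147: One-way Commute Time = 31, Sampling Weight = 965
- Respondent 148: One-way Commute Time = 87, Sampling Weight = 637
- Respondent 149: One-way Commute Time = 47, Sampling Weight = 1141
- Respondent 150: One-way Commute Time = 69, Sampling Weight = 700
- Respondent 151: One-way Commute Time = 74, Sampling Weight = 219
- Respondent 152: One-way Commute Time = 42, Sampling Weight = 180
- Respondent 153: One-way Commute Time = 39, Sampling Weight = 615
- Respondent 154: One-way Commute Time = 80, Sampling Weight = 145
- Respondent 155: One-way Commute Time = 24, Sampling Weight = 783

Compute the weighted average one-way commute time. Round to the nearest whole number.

50

Weighted sum = 496691
Sum of weights = 10013
Weighted mean = 496691 / 10013 = 49.604614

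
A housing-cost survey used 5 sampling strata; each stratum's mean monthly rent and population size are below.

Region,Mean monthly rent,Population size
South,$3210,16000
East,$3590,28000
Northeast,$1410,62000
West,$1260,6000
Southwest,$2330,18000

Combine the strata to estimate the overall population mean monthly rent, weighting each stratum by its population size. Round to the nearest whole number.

Σ Nₕ·x̄ₕ = 3210×16000 + 3590×28000 + 1410×62000 + 1260×6000 + 2330×18000
  = 288800000
Σ Nₕ = 16000 + 28000 + 62000 + 6000 + 18000 = 130000
Overall mean = 288800000 / 130000 = 2221.5385

2222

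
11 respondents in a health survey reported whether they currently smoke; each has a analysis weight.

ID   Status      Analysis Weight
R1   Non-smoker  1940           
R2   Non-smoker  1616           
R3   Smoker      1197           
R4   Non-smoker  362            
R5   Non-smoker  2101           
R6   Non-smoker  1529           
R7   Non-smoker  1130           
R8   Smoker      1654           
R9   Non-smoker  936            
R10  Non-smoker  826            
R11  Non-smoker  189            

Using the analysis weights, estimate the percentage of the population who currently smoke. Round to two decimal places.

21.15

Sum of weights for 'Smoker' = 1197 + 1654 = 2851
Total weight = 13480
Weighted proportion = 2851 / 13480 = 0.21149852 → 21.149852%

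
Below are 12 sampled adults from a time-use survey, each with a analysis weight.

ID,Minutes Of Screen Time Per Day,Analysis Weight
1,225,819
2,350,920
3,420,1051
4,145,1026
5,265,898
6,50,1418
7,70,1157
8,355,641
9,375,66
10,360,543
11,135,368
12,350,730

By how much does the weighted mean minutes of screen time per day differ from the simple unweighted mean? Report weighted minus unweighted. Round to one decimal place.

Unweighted sum = 225 + 350 + 420 + 145 + 265 + 50 + 70 + 355 + 375 + 360 + 135 + 350 = 3100
Unweighted mean = 3100 / 12 = 258.33333
Weighted sum = 225×819 + 350×920 + 420×1051 + 145×1026 + 265×898 + 50×1418 + 70×1157 + 355×641 + 375×66 + 360×543 + 135×368 + 350×730
  = 184275 + 322000 + 441420 + 148770 + 237970 + 70900 + 80990 + 227555 + 24750 + 195480 + 49680 + 255500 = 2239290
Sum of weights = 819 + 920 + 1051 + 1026 + 898 + 1418 + 1157 + 641 + 66 + 543 + 368 + 730 = 9637
Weighted mean = 2239290 / 9637 = 232.36381
Difference (weighted minus unweighted) = -25.969527

-26.0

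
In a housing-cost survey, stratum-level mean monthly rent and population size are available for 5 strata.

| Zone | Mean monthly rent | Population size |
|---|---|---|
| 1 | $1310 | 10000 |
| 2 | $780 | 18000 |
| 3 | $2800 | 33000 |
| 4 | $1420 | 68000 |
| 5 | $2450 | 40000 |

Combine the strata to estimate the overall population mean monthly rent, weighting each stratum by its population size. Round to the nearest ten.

Σ Nₕ·x̄ₕ = 1310×10000 + 780×18000 + 2800×33000 + 1420×68000 + 2450×40000
  = 13100000 + 14040000 + 92400000 + 96560000 + 98000000 = 314100000
Σ Nₕ = 169000
Overall mean = 314100000 / 169000 = 1858.5799

1860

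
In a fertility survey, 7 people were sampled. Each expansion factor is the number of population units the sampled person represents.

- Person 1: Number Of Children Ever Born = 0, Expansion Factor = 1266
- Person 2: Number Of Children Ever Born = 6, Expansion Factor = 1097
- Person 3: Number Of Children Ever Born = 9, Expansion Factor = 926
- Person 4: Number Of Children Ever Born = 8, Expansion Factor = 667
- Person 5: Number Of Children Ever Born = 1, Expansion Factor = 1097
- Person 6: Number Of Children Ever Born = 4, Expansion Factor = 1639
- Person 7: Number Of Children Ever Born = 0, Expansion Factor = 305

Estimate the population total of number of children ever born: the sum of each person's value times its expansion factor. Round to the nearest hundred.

27900

Weighted total = 0×1266 + 6×1097 + 9×926 + 8×667 + 1×1097 + 4×1639 + 0×305
  = 0 + 6582 + 8334 + 5336 + 1097 + 6556 + 0 = 27905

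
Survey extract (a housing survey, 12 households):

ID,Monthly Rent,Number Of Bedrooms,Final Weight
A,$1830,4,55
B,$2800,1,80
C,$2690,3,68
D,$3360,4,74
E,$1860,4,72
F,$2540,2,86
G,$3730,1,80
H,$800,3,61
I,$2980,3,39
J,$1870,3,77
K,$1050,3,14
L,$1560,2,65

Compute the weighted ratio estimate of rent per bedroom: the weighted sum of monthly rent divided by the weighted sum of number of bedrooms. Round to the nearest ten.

900

Σ wᵢ·y = 1830×55 + 2800×80 + 2690×68 + 3360×74 + 1860×72 + 2540×86 + 3730×80 + 800×61 + 2980×39 + 1870×77 + 1050×14 + 1560×65
  = 100650 + 224000 + 182920 + 248640 + 133920 + 218440 + 298400 + 48800 + 116220 + 143990 + 14700 + 101400 = 1832080
Σ wᵢ·x = 4×55 + 1×80 + 3×68 + 4×74 + 4×72 + 2×86 + 1×80 + 3×61 + 3×39 + 3×77 + 3×14 + 2×65
  = 2043
Ratio = 1832080 / 2043 = 896.75967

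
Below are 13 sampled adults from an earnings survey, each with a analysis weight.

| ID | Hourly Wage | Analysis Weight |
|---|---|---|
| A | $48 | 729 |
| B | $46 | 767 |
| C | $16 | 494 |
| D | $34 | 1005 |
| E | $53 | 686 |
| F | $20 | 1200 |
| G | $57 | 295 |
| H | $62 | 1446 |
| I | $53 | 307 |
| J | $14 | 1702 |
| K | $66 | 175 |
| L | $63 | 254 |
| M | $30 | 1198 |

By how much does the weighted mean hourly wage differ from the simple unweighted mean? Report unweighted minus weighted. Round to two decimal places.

Unweighted sum = 562
Unweighted mean = 562 / 13 = 43.230769
Weighted sum = 382764
Sum of weights = 10258
Weighted mean = 382764 / 10258 = 37.313706
Difference (unweighted minus weighted) = 5.9170629

5.92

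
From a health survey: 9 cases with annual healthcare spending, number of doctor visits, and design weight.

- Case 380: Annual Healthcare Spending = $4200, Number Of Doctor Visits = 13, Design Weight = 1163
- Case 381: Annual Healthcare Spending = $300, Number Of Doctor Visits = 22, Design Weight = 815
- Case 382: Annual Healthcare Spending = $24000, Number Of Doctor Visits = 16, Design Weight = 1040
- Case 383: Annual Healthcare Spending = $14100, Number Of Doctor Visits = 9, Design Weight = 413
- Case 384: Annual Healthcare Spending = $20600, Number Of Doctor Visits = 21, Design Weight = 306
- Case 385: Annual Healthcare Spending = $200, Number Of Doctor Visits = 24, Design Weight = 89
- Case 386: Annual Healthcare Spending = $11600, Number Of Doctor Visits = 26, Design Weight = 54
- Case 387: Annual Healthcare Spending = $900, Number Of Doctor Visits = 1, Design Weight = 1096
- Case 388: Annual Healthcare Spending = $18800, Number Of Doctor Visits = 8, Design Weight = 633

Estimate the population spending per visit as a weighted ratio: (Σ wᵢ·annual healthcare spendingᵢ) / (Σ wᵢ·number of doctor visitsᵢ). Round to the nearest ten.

800

Σ wᵢ·y = 4200×1163 + 300×815 + 24000×1040 + 14100×413 + 20600×306 + 200×89 + 11600×54 + 900×1096 + 18800×633
  = 55747000
Σ wᵢ·x = 13×1163 + 22×815 + 16×1040 + 9×413 + 21×306 + 24×89 + 26×54 + 1×1096 + 8×633
  = 15119 + 17930 + 16640 + 3717 + 6426 + 2136 + 1404 + 1096 + 5064 = 69532
Ratio = 55747000 / 69532 = 801.74596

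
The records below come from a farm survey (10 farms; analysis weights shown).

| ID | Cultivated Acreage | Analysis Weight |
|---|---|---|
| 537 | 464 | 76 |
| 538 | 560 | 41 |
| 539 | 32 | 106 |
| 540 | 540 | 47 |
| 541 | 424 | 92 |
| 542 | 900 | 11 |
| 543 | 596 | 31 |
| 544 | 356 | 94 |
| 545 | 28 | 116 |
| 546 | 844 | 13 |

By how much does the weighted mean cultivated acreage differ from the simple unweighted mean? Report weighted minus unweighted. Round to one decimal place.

-152.1

Unweighted sum = 464 + 560 + 32 + 540 + 424 + 900 + 596 + 356 + 28 + 844 = 4744
Unweighted mean = 4744 / 10 = 474.4
Weighted sum = 464×76 + 560×41 + 32×106 + 540×47 + 424×92 + 900×11 + 596×31 + 356×94 + 28×116 + 844×13
  = 202064
Sum of weights = 627
Weighted mean = 202064 / 627 = 322.27113
Difference (weighted minus unweighted) = -152.12887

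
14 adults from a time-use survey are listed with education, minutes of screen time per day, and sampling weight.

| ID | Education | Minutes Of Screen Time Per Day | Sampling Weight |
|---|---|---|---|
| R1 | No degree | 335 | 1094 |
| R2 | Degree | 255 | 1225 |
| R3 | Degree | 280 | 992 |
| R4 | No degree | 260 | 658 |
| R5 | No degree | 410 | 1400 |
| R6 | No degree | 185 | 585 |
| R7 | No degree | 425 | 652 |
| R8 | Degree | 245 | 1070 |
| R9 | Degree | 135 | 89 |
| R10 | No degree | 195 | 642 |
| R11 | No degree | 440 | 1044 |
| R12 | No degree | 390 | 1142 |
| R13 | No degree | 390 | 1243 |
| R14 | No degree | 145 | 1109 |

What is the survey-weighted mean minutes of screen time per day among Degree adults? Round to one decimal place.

256.0

Degree rows: R2, R3, R8, R9
Weighted sum = 255×1225 + 280×992 + 245×1070 + 135×89
  = 312375 + 277760 + 262150 + 12015 = 864300
Sum of weights = 1225 + 992 + 1070 + 89 = 3376
Weighted mean = 864300 / 3376 = 256.01303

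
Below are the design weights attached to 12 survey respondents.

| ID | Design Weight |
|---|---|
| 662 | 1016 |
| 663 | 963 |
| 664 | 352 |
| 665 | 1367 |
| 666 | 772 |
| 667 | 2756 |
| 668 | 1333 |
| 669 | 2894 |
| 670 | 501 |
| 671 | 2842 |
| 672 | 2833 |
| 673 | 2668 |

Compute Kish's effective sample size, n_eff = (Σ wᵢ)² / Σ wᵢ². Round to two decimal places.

Σ wᵢ = 1016 + 963 + 352 + 1367 + 772 + 2756 + 1333 + 2894 + 501 + 2842 + 2833 + 2668 = 20297
Σ wᵢ² = 45767941
n_eff = 20297² / 45767941 = 411968209 / 45767941 = 9.0012397

9.00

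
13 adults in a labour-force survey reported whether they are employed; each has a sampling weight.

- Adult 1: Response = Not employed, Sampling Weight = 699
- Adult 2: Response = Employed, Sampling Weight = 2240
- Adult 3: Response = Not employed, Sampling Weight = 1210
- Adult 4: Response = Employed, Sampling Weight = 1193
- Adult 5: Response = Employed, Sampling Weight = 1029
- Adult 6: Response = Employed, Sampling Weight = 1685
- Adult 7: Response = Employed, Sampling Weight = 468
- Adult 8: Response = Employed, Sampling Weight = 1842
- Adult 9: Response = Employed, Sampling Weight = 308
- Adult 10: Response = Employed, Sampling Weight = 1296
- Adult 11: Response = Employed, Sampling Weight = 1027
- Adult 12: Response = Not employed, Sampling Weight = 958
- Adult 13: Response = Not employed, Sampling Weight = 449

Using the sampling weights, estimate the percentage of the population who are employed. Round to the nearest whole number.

77

Sum of weights for 'Employed' = 2240 + 1193 + 1029 + 1685 + 468 + 1842 + 308 + 1296 + 1027 = 11088
Total weight = 14404
Weighted proportion = 11088 / 14404 = 0.76978617 → 76.978617%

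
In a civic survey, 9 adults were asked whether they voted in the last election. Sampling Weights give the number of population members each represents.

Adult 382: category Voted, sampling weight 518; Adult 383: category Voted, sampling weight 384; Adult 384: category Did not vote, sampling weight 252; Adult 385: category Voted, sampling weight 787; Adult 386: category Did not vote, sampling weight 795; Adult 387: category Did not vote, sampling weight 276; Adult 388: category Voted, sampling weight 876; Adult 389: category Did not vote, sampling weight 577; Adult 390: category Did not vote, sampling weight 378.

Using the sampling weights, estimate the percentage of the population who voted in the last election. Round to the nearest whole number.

53

Sum of weights for 'Voted' = 518 + 384 + 787 + 876 = 2565
Total weight = 518 + 384 + 252 + 787 + 795 + 276 + 876 + 577 + 378 = 4843
Weighted proportion = 2565 / 4843 = 0.52963039 → 52.963039%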